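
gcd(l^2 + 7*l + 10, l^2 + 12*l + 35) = l + 5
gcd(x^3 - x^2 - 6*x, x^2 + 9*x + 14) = x + 2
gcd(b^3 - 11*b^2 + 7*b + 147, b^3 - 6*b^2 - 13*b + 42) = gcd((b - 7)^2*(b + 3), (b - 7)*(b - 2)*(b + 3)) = b^2 - 4*b - 21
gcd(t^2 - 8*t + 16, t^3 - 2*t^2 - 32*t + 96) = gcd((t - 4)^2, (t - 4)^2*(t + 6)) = t^2 - 8*t + 16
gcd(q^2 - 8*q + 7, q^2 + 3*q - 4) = q - 1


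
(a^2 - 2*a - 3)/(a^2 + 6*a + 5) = (a - 3)/(a + 5)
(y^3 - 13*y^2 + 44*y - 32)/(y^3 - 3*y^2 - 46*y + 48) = (y - 4)/(y + 6)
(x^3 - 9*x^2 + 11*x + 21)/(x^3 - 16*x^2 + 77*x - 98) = (x^2 - 2*x - 3)/(x^2 - 9*x + 14)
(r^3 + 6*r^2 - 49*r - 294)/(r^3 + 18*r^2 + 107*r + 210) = (r - 7)/(r + 5)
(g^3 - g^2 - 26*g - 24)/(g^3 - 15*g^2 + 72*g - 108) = (g^2 + 5*g + 4)/(g^2 - 9*g + 18)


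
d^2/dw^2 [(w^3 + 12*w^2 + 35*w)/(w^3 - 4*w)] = 6*(4*w^3 + 39*w^2 + 48*w + 52)/(w^6 - 12*w^4 + 48*w^2 - 64)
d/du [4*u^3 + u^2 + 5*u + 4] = 12*u^2 + 2*u + 5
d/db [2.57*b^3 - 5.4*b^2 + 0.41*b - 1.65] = 7.71*b^2 - 10.8*b + 0.41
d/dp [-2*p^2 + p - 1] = 1 - 4*p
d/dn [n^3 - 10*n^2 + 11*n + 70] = 3*n^2 - 20*n + 11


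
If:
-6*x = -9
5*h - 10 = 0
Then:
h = 2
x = 3/2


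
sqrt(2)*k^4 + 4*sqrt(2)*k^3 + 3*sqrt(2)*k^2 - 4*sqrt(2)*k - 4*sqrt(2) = (k - 1)*(k + 2)^2*(sqrt(2)*k + sqrt(2))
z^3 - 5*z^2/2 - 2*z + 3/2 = (z - 3)*(z - 1/2)*(z + 1)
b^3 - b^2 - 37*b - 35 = (b - 7)*(b + 1)*(b + 5)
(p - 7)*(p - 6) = p^2 - 13*p + 42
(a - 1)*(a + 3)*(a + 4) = a^3 + 6*a^2 + 5*a - 12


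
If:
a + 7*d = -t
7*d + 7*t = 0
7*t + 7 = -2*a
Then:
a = -42/19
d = 7/19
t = -7/19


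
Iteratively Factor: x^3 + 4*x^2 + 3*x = (x + 1)*(x^2 + 3*x) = x*(x + 1)*(x + 3)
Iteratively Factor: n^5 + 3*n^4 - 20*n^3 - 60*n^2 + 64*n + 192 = (n - 2)*(n^4 + 5*n^3 - 10*n^2 - 80*n - 96) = (n - 2)*(n + 3)*(n^3 + 2*n^2 - 16*n - 32) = (n - 2)*(n + 2)*(n + 3)*(n^2 - 16) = (n - 4)*(n - 2)*(n + 2)*(n + 3)*(n + 4)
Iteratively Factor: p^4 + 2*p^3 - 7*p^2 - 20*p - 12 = (p + 2)*(p^3 - 7*p - 6) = (p - 3)*(p + 2)*(p^2 + 3*p + 2) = (p - 3)*(p + 2)^2*(p + 1)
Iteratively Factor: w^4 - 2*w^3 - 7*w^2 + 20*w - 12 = (w - 2)*(w^3 - 7*w + 6) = (w - 2)^2*(w^2 + 2*w - 3) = (w - 2)^2*(w + 3)*(w - 1)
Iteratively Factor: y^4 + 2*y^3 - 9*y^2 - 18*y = (y + 2)*(y^3 - 9*y) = y*(y + 2)*(y^2 - 9) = y*(y - 3)*(y + 2)*(y + 3)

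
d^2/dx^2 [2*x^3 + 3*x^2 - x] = 12*x + 6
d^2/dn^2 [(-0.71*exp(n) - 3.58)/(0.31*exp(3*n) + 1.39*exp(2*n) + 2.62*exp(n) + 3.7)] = (-0.272924*exp(6*n) - 4.014159*exp(5*n) - 16.033985*exp(4*n) - 20.310536*exp(3*n) + 19.752588*exp(2*n) + 55.955948*exp(n) + 24.98462)*exp(n)/(0.029791*exp(9*n) + 0.400737*exp(8*n) + 2.552199*exp(7*n) + 10.526077*exp(6*n) + 31.136178*exp(5*n) + 68.101698*exp(4*n) + 111.564388*exp(3*n) + 133.28214*exp(2*n) + 107.6034*exp(n) + 50.653)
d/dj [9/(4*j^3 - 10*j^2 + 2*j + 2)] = 9*(-6*j^2 + 10*j - 1)/(2*(2*j^3 - 5*j^2 + j + 1)^2)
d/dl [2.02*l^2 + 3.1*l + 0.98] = 4.04*l + 3.1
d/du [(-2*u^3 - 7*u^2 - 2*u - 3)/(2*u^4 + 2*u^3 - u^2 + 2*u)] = 2*(2*u^6 + 14*u^5 + 14*u^4 + 12*u^3 + u^2 - 3*u + 3)/(u^2*(4*u^6 + 8*u^5 + 4*u^3 + 9*u^2 - 4*u + 4))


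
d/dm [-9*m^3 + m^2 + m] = -27*m^2 + 2*m + 1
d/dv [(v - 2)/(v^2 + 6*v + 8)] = (v^2 + 6*v - 2*(v - 2)*(v + 3) + 8)/(v^2 + 6*v + 8)^2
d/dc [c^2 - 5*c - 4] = 2*c - 5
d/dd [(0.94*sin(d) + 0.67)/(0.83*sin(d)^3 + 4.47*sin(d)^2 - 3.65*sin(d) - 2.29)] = (-1.5604*sin(d)^3 - 5.8701*sin(d)^2 - 5.9898*sin(d) + 0.2929)*cos(d)/(0.6889*sin(d)^6 + 7.4202*sin(d)^5 + 13.9219*sin(d)^4 - 36.4324*sin(d)^3 - 7.1501*sin(d)^2 + 16.717*sin(d) + 5.2441)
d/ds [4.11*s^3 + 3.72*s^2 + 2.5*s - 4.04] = 12.33*s^2 + 7.44*s + 2.5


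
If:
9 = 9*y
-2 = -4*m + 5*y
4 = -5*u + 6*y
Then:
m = 7/4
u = 2/5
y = 1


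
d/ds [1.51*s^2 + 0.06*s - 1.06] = 3.02*s + 0.06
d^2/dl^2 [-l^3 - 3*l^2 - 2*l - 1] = -6*l - 6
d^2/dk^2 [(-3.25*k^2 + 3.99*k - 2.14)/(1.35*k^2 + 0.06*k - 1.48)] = (15.07005*k^3 - 62.3619*k^2 + 46.79208*k - 22.095824)/(2.460375*k^6 + 0.32805*k^5 - 8.07732*k^4 - 0.719064*k^3 + 8.855136*k^2 + 0.394272*k - 3.241792)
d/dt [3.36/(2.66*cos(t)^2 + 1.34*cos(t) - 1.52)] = (17.8752*cos(t) + 4.5024)*sin(t)/(2.66*cos(t)^2 + 1.34*cos(t) - 1.52)^2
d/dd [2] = 0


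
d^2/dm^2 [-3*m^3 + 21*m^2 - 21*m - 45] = 42 - 18*m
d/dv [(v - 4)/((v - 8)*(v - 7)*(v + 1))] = 2*(-v^3 + 13*v^2 - 56*v + 110)/(v^6 - 28*v^5 + 278*v^4 - 1036*v^3 + 113*v^2 + 4592*v + 3136)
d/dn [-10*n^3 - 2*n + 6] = -30*n^2 - 2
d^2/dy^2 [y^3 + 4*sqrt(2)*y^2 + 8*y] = 6*y + 8*sqrt(2)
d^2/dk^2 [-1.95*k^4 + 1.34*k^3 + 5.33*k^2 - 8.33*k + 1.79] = -23.4*k^2 + 8.04*k + 10.66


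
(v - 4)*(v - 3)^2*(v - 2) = v^4 - 12*v^3 + 53*v^2 - 102*v + 72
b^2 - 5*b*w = b*(b - 5*w)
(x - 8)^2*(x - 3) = x^3 - 19*x^2 + 112*x - 192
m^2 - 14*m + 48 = (m - 8)*(m - 6)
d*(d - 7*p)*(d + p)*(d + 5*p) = d^4 - d^3*p - 37*d^2*p^2 - 35*d*p^3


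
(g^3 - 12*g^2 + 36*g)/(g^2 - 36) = g*(g - 6)/(g + 6)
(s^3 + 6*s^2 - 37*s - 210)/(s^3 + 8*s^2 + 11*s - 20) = (s^2 + s - 42)/(s^2 + 3*s - 4)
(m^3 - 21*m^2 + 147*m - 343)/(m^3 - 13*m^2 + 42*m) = (m^2 - 14*m + 49)/(m*(m - 6))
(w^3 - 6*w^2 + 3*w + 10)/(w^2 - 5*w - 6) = (w^2 - 7*w + 10)/(w - 6)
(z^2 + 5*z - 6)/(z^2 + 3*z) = (z^2 + 5*z - 6)/(z*(z + 3))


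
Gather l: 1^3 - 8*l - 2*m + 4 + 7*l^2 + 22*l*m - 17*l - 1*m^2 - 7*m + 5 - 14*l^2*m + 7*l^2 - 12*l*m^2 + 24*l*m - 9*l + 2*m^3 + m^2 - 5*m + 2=l^2*(14 - 14*m) + l*(-12*m^2 + 46*m - 34) + 2*m^3 - 14*m + 12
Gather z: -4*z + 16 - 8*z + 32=48 - 12*z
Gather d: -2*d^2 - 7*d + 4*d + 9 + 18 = -2*d^2 - 3*d + 27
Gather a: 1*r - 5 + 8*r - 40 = 9*r - 45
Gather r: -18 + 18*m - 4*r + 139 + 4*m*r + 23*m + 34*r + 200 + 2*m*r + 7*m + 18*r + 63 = 48*m + r*(6*m + 48) + 384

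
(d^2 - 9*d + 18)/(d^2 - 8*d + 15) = (d - 6)/(d - 5)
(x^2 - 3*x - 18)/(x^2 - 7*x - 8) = (-x^2 + 3*x + 18)/(-x^2 + 7*x + 8)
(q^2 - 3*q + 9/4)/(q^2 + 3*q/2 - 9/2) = (q - 3/2)/(q + 3)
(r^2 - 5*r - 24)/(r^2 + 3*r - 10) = (r^2 - 5*r - 24)/(r^2 + 3*r - 10)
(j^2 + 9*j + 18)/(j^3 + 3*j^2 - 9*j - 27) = (j + 6)/(j^2 - 9)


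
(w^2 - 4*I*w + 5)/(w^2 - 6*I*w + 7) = (w - 5*I)/(w - 7*I)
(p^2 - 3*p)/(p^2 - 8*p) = (p - 3)/(p - 8)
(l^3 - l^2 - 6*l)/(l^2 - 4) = l*(l - 3)/(l - 2)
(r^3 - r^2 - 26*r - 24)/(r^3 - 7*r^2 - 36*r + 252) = (r^2 + 5*r + 4)/(r^2 - r - 42)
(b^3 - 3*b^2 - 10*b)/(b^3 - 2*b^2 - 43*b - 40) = b*(-b^2 + 3*b + 10)/(-b^3 + 2*b^2 + 43*b + 40)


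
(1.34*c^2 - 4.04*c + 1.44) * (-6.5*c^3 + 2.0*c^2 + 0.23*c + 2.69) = -8.71*c^5 + 28.94*c^4 - 17.1318*c^3 + 5.5554*c^2 - 10.5364*c + 3.8736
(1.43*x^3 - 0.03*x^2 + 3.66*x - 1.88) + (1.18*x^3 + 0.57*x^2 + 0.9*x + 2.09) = 2.61*x^3 + 0.54*x^2 + 4.56*x + 0.21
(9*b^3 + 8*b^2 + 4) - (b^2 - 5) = 9*b^3 + 7*b^2 + 9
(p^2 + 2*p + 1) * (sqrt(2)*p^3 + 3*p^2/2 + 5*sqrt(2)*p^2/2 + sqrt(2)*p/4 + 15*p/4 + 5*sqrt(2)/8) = sqrt(2)*p^5 + 3*p^4/2 + 9*sqrt(2)*p^4/2 + 27*p^3/4 + 25*sqrt(2)*p^3/4 + 29*sqrt(2)*p^2/8 + 9*p^2 + 3*sqrt(2)*p/2 + 15*p/4 + 5*sqrt(2)/8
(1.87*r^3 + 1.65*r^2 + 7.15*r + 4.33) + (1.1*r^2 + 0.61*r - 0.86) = 1.87*r^3 + 2.75*r^2 + 7.76*r + 3.47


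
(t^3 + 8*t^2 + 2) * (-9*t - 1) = -9*t^4 - 73*t^3 - 8*t^2 - 18*t - 2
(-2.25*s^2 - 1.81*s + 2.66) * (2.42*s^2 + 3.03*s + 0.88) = -5.445*s^4 - 11.1977*s^3 - 1.0271*s^2 + 6.467*s + 2.3408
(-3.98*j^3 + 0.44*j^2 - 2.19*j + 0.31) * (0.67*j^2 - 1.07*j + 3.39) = -2.6666*j^5 + 4.5534*j^4 - 15.4303*j^3 + 4.0426*j^2 - 7.7558*j + 1.0509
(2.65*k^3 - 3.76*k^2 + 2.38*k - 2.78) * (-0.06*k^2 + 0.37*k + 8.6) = -0.159*k^5 + 1.2061*k^4 + 21.256*k^3 - 31.2886*k^2 + 19.4394*k - 23.908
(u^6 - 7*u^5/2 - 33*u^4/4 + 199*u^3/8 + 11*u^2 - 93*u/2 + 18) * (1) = u^6 - 7*u^5/2 - 33*u^4/4 + 199*u^3/8 + 11*u^2 - 93*u/2 + 18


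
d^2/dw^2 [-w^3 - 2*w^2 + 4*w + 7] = -6*w - 4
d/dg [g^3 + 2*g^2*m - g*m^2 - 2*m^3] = 3*g^2 + 4*g*m - m^2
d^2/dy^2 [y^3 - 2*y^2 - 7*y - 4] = 6*y - 4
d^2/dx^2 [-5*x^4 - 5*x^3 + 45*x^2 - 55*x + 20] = -60*x^2 - 30*x + 90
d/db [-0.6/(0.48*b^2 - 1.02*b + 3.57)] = (0.576*b - 0.612)/(0.48*b^2 - 1.02*b + 3.57)^2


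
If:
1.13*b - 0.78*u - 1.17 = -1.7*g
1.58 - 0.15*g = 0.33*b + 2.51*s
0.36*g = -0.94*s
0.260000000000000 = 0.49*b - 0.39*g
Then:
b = -1.51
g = -2.56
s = 0.98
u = -9.27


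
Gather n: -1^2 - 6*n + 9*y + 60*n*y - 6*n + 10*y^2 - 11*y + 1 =n*(60*y - 12) + 10*y^2 - 2*y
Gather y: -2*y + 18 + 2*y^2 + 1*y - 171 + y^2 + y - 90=3*y^2 - 243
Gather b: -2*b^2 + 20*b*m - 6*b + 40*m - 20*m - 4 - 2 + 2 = -2*b^2 + b*(20*m - 6) + 20*m - 4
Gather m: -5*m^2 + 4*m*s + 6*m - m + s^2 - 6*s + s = -5*m^2 + m*(4*s + 5) + s^2 - 5*s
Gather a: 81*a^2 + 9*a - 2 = 81*a^2 + 9*a - 2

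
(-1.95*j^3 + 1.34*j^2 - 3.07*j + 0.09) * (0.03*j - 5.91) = -0.0585*j^4 + 11.5647*j^3 - 8.0115*j^2 + 18.1464*j - 0.5319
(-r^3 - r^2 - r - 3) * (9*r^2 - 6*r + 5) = -9*r^5 - 3*r^4 - 8*r^3 - 26*r^2 + 13*r - 15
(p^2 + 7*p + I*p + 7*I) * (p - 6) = p^3 + p^2 + I*p^2 - 42*p + I*p - 42*I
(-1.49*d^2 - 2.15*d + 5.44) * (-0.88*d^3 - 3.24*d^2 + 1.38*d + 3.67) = 1.3112*d^5 + 6.7196*d^4 + 0.1226*d^3 - 26.0609*d^2 - 0.383299999999999*d + 19.9648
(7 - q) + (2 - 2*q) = 9 - 3*q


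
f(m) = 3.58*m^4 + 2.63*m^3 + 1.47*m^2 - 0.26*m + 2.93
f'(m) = 14.32*m^3 + 7.89*m^2 + 2.94*m - 0.26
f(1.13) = 14.15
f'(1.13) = 33.80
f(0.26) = 3.02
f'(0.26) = 1.29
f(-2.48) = 107.92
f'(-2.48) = -177.45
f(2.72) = 261.98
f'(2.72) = 354.28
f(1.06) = 11.96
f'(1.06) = 28.78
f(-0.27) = 3.07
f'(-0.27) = -0.76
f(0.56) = 4.06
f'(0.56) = 6.38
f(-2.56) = 122.87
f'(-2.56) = -196.33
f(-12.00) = 69907.97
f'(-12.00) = -23644.34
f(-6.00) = 4129.01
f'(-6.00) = -2826.98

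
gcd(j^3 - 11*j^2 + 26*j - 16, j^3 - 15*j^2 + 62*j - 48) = j^2 - 9*j + 8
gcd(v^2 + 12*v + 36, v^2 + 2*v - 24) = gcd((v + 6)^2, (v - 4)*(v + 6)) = v + 6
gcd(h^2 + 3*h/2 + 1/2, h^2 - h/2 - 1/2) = h + 1/2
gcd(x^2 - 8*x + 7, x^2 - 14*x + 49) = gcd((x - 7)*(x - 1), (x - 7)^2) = x - 7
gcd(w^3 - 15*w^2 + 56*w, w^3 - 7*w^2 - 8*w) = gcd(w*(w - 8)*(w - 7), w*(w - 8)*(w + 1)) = w^2 - 8*w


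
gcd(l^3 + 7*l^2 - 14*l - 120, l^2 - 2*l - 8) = l - 4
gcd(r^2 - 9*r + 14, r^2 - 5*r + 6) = r - 2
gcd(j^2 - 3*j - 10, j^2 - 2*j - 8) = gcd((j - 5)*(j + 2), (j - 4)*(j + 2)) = j + 2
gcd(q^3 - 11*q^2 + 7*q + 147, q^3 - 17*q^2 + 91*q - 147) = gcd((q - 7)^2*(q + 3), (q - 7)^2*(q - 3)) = q^2 - 14*q + 49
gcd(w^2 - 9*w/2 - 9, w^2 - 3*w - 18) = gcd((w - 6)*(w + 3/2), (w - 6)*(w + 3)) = w - 6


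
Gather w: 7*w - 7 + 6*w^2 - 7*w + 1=6*w^2 - 6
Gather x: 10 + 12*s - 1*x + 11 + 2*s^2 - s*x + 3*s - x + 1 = 2*s^2 + 15*s + x*(-s - 2) + 22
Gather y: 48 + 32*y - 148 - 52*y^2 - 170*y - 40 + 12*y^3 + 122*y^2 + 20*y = 12*y^3 + 70*y^2 - 118*y - 140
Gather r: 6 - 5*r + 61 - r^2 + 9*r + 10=-r^2 + 4*r + 77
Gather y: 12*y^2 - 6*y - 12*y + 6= 12*y^2 - 18*y + 6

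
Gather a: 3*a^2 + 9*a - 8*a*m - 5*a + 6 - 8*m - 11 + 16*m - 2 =3*a^2 + a*(4 - 8*m) + 8*m - 7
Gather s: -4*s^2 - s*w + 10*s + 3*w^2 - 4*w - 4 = -4*s^2 + s*(10 - w) + 3*w^2 - 4*w - 4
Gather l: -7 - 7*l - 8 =-7*l - 15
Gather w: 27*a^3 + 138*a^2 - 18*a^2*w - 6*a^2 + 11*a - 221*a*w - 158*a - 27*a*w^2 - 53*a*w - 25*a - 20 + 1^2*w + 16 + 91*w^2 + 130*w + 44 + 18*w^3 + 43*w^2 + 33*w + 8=27*a^3 + 132*a^2 - 172*a + 18*w^3 + w^2*(134 - 27*a) + w*(-18*a^2 - 274*a + 164) + 48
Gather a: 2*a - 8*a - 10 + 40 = 30 - 6*a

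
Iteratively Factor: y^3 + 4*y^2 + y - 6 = (y - 1)*(y^2 + 5*y + 6) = (y - 1)*(y + 2)*(y + 3)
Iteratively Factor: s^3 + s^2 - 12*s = (s + 4)*(s^2 - 3*s) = (s - 3)*(s + 4)*(s)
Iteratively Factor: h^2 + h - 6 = (h + 3)*(h - 2)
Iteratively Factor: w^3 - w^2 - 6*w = (w + 2)*(w^2 - 3*w) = w*(w + 2)*(w - 3)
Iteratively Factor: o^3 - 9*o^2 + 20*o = (o - 4)*(o^2 - 5*o) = (o - 5)*(o - 4)*(o)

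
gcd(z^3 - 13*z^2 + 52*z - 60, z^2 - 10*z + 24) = z - 6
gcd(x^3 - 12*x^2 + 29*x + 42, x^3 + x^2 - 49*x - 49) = x^2 - 6*x - 7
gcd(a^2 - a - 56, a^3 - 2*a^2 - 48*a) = a - 8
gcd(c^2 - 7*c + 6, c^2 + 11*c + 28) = 1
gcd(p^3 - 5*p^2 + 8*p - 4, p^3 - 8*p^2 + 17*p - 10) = p^2 - 3*p + 2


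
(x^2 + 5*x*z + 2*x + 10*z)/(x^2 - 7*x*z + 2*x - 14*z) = (x + 5*z)/(x - 7*z)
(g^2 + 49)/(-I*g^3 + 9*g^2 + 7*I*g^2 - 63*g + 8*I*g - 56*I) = I*(g^2 + 49)/(g^3 + g^2*(-7 + 9*I) - g*(8 + 63*I) + 56)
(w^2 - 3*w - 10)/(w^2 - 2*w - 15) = (w + 2)/(w + 3)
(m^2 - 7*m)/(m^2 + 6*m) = (m - 7)/(m + 6)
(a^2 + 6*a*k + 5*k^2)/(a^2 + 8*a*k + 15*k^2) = (a + k)/(a + 3*k)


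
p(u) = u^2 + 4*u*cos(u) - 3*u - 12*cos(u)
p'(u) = -4*u*sin(u) + 2*u + 12*sin(u) + 4*cos(u) - 3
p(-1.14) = -2.20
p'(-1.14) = -18.66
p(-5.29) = 25.75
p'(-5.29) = 16.38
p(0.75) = -8.27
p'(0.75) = 7.56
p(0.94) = -6.80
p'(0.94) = 7.89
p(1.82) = -0.98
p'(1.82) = 4.23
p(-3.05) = 42.55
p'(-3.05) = -15.30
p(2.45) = 0.35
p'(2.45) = 0.22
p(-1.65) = 9.14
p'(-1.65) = -25.16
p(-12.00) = 129.37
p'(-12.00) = 8.57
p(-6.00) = 19.43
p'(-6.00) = -1.10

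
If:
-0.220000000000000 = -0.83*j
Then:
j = 0.27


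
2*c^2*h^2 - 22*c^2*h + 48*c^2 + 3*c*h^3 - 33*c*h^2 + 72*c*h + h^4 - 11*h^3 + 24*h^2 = (c + h)*(2*c + h)*(h - 8)*(h - 3)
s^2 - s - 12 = (s - 4)*(s + 3)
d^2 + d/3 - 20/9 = (d - 4/3)*(d + 5/3)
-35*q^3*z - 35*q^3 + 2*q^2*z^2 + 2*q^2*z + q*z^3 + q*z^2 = (-5*q + z)*(7*q + z)*(q*z + q)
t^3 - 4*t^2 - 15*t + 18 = (t - 6)*(t - 1)*(t + 3)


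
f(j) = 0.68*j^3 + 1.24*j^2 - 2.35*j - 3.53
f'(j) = 2.04*j^2 + 2.48*j - 2.35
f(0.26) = -4.05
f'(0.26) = -1.57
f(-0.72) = -1.45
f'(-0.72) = -3.08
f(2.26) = 5.34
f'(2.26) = 13.67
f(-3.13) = -4.88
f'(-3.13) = 9.87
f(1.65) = -0.98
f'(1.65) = 7.30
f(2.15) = 3.91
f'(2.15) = 12.41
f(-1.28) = 0.08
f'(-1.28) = -2.18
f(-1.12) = -0.30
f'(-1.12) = -2.57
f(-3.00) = -3.68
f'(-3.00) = 8.57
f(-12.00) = -971.81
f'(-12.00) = 261.65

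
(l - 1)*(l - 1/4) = l^2 - 5*l/4 + 1/4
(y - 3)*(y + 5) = y^2 + 2*y - 15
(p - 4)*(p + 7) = p^2 + 3*p - 28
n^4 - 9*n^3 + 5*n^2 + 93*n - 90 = (n - 6)*(n - 5)*(n - 1)*(n + 3)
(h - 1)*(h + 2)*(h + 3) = h^3 + 4*h^2 + h - 6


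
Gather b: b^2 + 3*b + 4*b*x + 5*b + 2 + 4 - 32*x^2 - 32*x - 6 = b^2 + b*(4*x + 8) - 32*x^2 - 32*x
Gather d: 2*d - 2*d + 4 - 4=0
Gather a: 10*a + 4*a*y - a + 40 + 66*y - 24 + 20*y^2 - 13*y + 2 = a*(4*y + 9) + 20*y^2 + 53*y + 18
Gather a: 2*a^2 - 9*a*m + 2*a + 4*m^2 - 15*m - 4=2*a^2 + a*(2 - 9*m) + 4*m^2 - 15*m - 4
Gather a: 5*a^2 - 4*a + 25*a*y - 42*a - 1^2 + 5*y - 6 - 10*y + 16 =5*a^2 + a*(25*y - 46) - 5*y + 9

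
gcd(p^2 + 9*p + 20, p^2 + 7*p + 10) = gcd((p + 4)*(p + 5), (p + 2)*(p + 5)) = p + 5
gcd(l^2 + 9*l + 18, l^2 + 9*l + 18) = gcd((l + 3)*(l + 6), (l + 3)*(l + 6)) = l^2 + 9*l + 18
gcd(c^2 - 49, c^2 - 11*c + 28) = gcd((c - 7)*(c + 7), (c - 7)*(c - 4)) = c - 7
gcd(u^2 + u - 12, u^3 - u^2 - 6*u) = u - 3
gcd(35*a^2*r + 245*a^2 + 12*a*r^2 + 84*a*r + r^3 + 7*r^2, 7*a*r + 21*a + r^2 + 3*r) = 7*a + r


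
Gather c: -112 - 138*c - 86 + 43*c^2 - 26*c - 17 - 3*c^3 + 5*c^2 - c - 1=-3*c^3 + 48*c^2 - 165*c - 216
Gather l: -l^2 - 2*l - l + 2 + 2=-l^2 - 3*l + 4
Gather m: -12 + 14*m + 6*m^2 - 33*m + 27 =6*m^2 - 19*m + 15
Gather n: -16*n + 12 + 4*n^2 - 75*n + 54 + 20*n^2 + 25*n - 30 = 24*n^2 - 66*n + 36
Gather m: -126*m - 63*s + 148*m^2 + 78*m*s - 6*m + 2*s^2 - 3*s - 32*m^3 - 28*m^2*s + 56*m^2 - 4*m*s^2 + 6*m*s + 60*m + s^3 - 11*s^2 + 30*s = -32*m^3 + m^2*(204 - 28*s) + m*(-4*s^2 + 84*s - 72) + s^3 - 9*s^2 - 36*s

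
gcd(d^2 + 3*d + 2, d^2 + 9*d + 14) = d + 2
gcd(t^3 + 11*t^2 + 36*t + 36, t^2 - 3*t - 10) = t + 2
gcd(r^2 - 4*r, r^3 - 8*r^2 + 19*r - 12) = r - 4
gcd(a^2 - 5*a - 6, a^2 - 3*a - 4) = a + 1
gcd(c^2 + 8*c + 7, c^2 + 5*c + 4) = c + 1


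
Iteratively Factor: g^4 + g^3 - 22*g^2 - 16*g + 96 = (g + 4)*(g^3 - 3*g^2 - 10*g + 24) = (g - 2)*(g + 4)*(g^2 - g - 12) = (g - 2)*(g + 3)*(g + 4)*(g - 4)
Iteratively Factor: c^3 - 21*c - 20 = (c + 1)*(c^2 - c - 20) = (c - 5)*(c + 1)*(c + 4)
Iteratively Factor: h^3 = (h)*(h^2) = h^2*(h)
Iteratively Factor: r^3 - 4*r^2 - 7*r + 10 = (r - 1)*(r^2 - 3*r - 10) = (r - 1)*(r + 2)*(r - 5)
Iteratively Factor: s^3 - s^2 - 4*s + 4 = (s - 1)*(s^2 - 4) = (s - 2)*(s - 1)*(s + 2)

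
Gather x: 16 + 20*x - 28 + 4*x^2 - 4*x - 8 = 4*x^2 + 16*x - 20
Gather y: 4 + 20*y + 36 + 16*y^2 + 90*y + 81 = 16*y^2 + 110*y + 121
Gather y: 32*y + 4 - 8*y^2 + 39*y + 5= -8*y^2 + 71*y + 9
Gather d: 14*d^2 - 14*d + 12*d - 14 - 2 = 14*d^2 - 2*d - 16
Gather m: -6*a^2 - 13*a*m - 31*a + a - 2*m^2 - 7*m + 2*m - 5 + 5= -6*a^2 - 30*a - 2*m^2 + m*(-13*a - 5)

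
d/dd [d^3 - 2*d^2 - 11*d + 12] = 3*d^2 - 4*d - 11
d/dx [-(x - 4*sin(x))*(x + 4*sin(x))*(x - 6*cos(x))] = -6*x^2*sin(x) - 3*x^2 + 16*x*sin(2*x) + 12*x*cos(x) + 24*sin(x) - 72*sin(3*x) - 8*cos(2*x) + 8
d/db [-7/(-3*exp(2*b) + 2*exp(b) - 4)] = (14 - 42*exp(b))*exp(b)/(3*exp(2*b) - 2*exp(b) + 4)^2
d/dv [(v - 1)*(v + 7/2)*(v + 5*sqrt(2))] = 3*v^2 + 5*v + 10*sqrt(2)*v - 7/2 + 25*sqrt(2)/2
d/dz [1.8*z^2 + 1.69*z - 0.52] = 3.6*z + 1.69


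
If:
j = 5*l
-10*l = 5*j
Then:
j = 0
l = 0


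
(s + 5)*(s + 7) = s^2 + 12*s + 35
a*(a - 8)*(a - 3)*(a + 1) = a^4 - 10*a^3 + 13*a^2 + 24*a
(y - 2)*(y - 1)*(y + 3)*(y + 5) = y^4 + 5*y^3 - 7*y^2 - 29*y + 30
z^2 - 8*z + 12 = (z - 6)*(z - 2)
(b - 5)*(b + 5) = b^2 - 25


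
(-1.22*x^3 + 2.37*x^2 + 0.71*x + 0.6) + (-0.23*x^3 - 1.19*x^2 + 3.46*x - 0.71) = -1.45*x^3 + 1.18*x^2 + 4.17*x - 0.11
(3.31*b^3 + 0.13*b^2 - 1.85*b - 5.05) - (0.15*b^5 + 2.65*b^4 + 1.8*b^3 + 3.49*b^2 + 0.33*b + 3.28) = -0.15*b^5 - 2.65*b^4 + 1.51*b^3 - 3.36*b^2 - 2.18*b - 8.33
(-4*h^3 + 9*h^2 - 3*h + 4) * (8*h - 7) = -32*h^4 + 100*h^3 - 87*h^2 + 53*h - 28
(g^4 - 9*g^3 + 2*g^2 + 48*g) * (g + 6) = g^5 - 3*g^4 - 52*g^3 + 60*g^2 + 288*g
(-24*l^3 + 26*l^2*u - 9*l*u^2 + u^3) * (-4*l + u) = 96*l^4 - 128*l^3*u + 62*l^2*u^2 - 13*l*u^3 + u^4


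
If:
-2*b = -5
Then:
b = 5/2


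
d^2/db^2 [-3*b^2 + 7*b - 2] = -6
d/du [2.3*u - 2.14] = 2.30000000000000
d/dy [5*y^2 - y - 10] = 10*y - 1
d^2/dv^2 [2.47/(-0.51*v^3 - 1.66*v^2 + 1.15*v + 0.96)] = ((7.5582*v + 8.2004)*(0.51*v^3 + 1.66*v^2 - 1.15*v - 0.96) - 2.47*(1.53*v^2 + 3.32*v - 1.15)*(3.06*v^2 + 6.64*v - 2.3))/(0.51*v^3 + 1.66*v^2 - 1.15*v - 0.96)^3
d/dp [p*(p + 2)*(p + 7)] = 3*p^2 + 18*p + 14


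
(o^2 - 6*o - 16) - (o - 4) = o^2 - 7*o - 12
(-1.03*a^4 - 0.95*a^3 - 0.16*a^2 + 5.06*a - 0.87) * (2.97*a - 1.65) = -3.0591*a^5 - 1.122*a^4 + 1.0923*a^3 + 15.2922*a^2 - 10.9329*a + 1.4355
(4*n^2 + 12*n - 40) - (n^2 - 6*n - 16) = 3*n^2 + 18*n - 24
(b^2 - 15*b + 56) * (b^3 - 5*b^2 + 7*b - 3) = b^5 - 20*b^4 + 138*b^3 - 388*b^2 + 437*b - 168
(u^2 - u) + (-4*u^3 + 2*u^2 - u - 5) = -4*u^3 + 3*u^2 - 2*u - 5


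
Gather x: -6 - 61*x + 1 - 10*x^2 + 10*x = -10*x^2 - 51*x - 5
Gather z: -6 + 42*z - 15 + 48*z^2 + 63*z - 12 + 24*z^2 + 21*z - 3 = 72*z^2 + 126*z - 36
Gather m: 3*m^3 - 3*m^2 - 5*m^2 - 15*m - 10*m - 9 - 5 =3*m^3 - 8*m^2 - 25*m - 14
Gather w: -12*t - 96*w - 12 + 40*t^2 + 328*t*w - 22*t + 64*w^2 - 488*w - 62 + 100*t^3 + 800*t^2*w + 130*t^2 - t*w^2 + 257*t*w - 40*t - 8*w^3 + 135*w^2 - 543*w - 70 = 100*t^3 + 170*t^2 - 74*t - 8*w^3 + w^2*(199 - t) + w*(800*t^2 + 585*t - 1127) - 144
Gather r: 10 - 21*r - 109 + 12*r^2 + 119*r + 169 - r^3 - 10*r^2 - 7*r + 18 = -r^3 + 2*r^2 + 91*r + 88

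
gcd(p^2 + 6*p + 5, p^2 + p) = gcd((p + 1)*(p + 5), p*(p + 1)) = p + 1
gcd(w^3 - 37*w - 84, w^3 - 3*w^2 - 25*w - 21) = w^2 - 4*w - 21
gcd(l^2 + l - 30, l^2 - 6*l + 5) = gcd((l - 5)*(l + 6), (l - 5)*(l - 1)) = l - 5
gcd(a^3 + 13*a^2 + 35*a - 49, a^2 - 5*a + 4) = a - 1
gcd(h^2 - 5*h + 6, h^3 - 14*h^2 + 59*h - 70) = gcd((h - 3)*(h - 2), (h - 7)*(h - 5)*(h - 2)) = h - 2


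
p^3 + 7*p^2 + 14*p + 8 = (p + 1)*(p + 2)*(p + 4)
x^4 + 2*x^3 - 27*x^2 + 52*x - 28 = (x - 2)^2*(x - 1)*(x + 7)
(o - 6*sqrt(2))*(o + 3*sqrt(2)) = o^2 - 3*sqrt(2)*o - 36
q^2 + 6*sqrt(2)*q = q*(q + 6*sqrt(2))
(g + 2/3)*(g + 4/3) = g^2 + 2*g + 8/9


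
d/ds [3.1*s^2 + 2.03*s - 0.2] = 6.2*s + 2.03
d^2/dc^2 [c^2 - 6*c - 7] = 2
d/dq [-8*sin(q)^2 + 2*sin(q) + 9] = 2*(1 - 8*sin(q))*cos(q)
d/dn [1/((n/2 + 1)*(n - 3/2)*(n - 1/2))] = 8*(13 - 12*n^2)/(16*n^6 - 104*n^4 + 48*n^3 + 169*n^2 - 156*n + 36)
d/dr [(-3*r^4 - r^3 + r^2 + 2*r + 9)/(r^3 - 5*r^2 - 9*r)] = (-3*r^6 + 30*r^5 + 85*r^4 + 14*r^3 - 26*r^2 + 90*r + 81)/(r^2*(r^4 - 10*r^3 + 7*r^2 + 90*r + 81))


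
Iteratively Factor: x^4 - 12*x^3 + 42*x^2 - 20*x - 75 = (x - 5)*(x^3 - 7*x^2 + 7*x + 15) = (x - 5)^2*(x^2 - 2*x - 3) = (x - 5)^2*(x + 1)*(x - 3)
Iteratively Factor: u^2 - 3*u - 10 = (u + 2)*(u - 5)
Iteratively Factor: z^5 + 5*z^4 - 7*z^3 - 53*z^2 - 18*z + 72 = (z - 1)*(z^4 + 6*z^3 - z^2 - 54*z - 72) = (z - 3)*(z - 1)*(z^3 + 9*z^2 + 26*z + 24) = (z - 3)*(z - 1)*(z + 4)*(z^2 + 5*z + 6) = (z - 3)*(z - 1)*(z + 3)*(z + 4)*(z + 2)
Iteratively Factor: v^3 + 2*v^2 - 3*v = (v + 3)*(v^2 - v) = v*(v + 3)*(v - 1)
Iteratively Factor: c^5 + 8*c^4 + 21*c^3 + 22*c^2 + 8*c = (c + 1)*(c^4 + 7*c^3 + 14*c^2 + 8*c) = (c + 1)^2*(c^3 + 6*c^2 + 8*c) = (c + 1)^2*(c + 2)*(c^2 + 4*c) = (c + 1)^2*(c + 2)*(c + 4)*(c)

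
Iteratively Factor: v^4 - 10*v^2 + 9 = (v - 3)*(v^3 + 3*v^2 - v - 3) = (v - 3)*(v + 3)*(v^2 - 1) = (v - 3)*(v + 1)*(v + 3)*(v - 1)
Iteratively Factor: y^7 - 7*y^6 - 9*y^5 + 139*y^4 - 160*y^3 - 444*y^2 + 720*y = (y - 3)*(y^6 - 4*y^5 - 21*y^4 + 76*y^3 + 68*y^2 - 240*y) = (y - 3)*(y + 4)*(y^5 - 8*y^4 + 11*y^3 + 32*y^2 - 60*y) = (y - 3)*(y + 2)*(y + 4)*(y^4 - 10*y^3 + 31*y^2 - 30*y) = (y - 3)^2*(y + 2)*(y + 4)*(y^3 - 7*y^2 + 10*y) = (y - 3)^2*(y - 2)*(y + 2)*(y + 4)*(y^2 - 5*y) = (y - 5)*(y - 3)^2*(y - 2)*(y + 2)*(y + 4)*(y)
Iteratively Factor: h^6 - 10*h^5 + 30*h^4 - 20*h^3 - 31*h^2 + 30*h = (h - 1)*(h^5 - 9*h^4 + 21*h^3 + h^2 - 30*h) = (h - 2)*(h - 1)*(h^4 - 7*h^3 + 7*h^2 + 15*h) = h*(h - 2)*(h - 1)*(h^3 - 7*h^2 + 7*h + 15) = h*(h - 5)*(h - 2)*(h - 1)*(h^2 - 2*h - 3) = h*(h - 5)*(h - 3)*(h - 2)*(h - 1)*(h + 1)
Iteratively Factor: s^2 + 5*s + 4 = (s + 4)*(s + 1)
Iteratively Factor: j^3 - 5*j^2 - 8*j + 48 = (j - 4)*(j^2 - j - 12) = (j - 4)^2*(j + 3)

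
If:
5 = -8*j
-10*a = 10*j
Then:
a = 5/8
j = -5/8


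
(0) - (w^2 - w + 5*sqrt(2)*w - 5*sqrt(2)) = -w^2 - 5*sqrt(2)*w + w + 5*sqrt(2)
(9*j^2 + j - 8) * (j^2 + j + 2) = 9*j^4 + 10*j^3 + 11*j^2 - 6*j - 16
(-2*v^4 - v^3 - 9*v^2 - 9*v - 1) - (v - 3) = -2*v^4 - v^3 - 9*v^2 - 10*v + 2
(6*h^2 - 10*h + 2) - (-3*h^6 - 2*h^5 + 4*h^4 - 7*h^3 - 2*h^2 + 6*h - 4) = 3*h^6 + 2*h^5 - 4*h^4 + 7*h^3 + 8*h^2 - 16*h + 6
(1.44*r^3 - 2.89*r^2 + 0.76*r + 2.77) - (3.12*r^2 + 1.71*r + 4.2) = 1.44*r^3 - 6.01*r^2 - 0.95*r - 1.43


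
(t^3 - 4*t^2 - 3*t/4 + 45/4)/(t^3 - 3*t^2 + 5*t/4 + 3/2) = (4*t^3 - 16*t^2 - 3*t + 45)/(4*t^3 - 12*t^2 + 5*t + 6)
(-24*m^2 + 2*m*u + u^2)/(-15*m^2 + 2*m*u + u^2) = (-24*m^2 + 2*m*u + u^2)/(-15*m^2 + 2*m*u + u^2)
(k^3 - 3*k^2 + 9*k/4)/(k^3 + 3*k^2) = (k^2 - 3*k + 9/4)/(k*(k + 3))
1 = 1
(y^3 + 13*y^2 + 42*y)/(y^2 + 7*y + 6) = y*(y + 7)/(y + 1)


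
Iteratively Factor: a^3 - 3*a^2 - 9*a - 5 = (a + 1)*(a^2 - 4*a - 5) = (a + 1)^2*(a - 5)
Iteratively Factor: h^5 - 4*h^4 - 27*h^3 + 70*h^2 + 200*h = (h - 5)*(h^4 + h^3 - 22*h^2 - 40*h) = h*(h - 5)*(h^3 + h^2 - 22*h - 40) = h*(h - 5)^2*(h^2 + 6*h + 8) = h*(h - 5)^2*(h + 2)*(h + 4)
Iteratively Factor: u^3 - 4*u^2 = (u)*(u^2 - 4*u) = u*(u - 4)*(u)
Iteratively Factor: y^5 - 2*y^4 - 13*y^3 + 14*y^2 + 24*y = (y - 2)*(y^4 - 13*y^2 - 12*y) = (y - 2)*(y + 1)*(y^3 - y^2 - 12*y) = (y - 2)*(y + 1)*(y + 3)*(y^2 - 4*y) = (y - 4)*(y - 2)*(y + 1)*(y + 3)*(y)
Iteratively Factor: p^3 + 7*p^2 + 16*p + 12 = (p + 2)*(p^2 + 5*p + 6) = (p + 2)^2*(p + 3)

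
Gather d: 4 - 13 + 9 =0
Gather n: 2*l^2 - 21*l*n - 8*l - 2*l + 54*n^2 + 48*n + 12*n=2*l^2 - 10*l + 54*n^2 + n*(60 - 21*l)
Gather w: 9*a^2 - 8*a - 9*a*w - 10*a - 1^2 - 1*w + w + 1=9*a^2 - 9*a*w - 18*a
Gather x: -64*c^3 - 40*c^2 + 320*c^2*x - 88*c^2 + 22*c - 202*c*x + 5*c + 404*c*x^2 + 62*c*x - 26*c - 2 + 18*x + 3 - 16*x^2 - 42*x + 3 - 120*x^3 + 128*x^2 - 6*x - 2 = -64*c^3 - 128*c^2 + c - 120*x^3 + x^2*(404*c + 112) + x*(320*c^2 - 140*c - 30) + 2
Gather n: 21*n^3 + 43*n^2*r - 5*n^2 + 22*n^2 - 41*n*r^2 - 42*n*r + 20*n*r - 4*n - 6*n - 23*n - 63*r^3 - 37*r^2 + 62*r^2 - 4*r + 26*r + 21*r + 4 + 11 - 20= 21*n^3 + n^2*(43*r + 17) + n*(-41*r^2 - 22*r - 33) - 63*r^3 + 25*r^2 + 43*r - 5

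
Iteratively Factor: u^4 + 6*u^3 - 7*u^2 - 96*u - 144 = (u + 4)*(u^3 + 2*u^2 - 15*u - 36) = (u - 4)*(u + 4)*(u^2 + 6*u + 9) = (u - 4)*(u + 3)*(u + 4)*(u + 3)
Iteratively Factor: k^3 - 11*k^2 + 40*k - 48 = (k - 4)*(k^2 - 7*k + 12) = (k - 4)^2*(k - 3)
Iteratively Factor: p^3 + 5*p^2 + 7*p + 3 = (p + 1)*(p^2 + 4*p + 3) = (p + 1)*(p + 3)*(p + 1)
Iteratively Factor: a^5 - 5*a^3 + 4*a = (a + 2)*(a^4 - 2*a^3 - a^2 + 2*a) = (a - 2)*(a + 2)*(a^3 - a) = a*(a - 2)*(a + 2)*(a^2 - 1) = a*(a - 2)*(a - 1)*(a + 2)*(a + 1)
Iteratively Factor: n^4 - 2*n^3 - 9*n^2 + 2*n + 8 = (n - 4)*(n^3 + 2*n^2 - n - 2) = (n - 4)*(n - 1)*(n^2 + 3*n + 2) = (n - 4)*(n - 1)*(n + 1)*(n + 2)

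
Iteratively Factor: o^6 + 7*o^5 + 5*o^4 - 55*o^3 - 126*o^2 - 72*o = (o + 2)*(o^5 + 5*o^4 - 5*o^3 - 45*o^2 - 36*o) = o*(o + 2)*(o^4 + 5*o^3 - 5*o^2 - 45*o - 36) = o*(o - 3)*(o + 2)*(o^3 + 8*o^2 + 19*o + 12) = o*(o - 3)*(o + 2)*(o + 3)*(o^2 + 5*o + 4) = o*(o - 3)*(o + 2)*(o + 3)*(o + 4)*(o + 1)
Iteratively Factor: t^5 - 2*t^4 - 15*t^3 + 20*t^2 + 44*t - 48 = (t + 2)*(t^4 - 4*t^3 - 7*t^2 + 34*t - 24) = (t + 2)*(t + 3)*(t^3 - 7*t^2 + 14*t - 8) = (t - 2)*(t + 2)*(t + 3)*(t^2 - 5*t + 4) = (t - 2)*(t - 1)*(t + 2)*(t + 3)*(t - 4)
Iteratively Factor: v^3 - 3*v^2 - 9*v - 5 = (v - 5)*(v^2 + 2*v + 1) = (v - 5)*(v + 1)*(v + 1)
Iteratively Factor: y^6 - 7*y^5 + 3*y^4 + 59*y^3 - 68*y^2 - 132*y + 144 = (y - 1)*(y^5 - 6*y^4 - 3*y^3 + 56*y^2 - 12*y - 144) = (y - 3)*(y - 1)*(y^4 - 3*y^3 - 12*y^2 + 20*y + 48) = (y - 3)*(y - 1)*(y + 2)*(y^3 - 5*y^2 - 2*y + 24) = (y - 3)*(y - 1)*(y + 2)^2*(y^2 - 7*y + 12) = (y - 4)*(y - 3)*(y - 1)*(y + 2)^2*(y - 3)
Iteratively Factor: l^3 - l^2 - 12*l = (l - 4)*(l^2 + 3*l) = l*(l - 4)*(l + 3)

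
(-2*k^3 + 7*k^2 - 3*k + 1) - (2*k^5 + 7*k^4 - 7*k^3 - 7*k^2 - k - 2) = -2*k^5 - 7*k^4 + 5*k^3 + 14*k^2 - 2*k + 3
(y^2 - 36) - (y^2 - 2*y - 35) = 2*y - 1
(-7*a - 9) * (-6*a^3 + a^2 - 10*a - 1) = 42*a^4 + 47*a^3 + 61*a^2 + 97*a + 9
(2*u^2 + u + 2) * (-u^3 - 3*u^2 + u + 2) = -2*u^5 - 7*u^4 - 3*u^3 - u^2 + 4*u + 4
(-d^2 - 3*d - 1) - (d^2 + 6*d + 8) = -2*d^2 - 9*d - 9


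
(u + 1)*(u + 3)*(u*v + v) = u^3*v + 5*u^2*v + 7*u*v + 3*v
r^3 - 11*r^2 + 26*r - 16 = (r - 8)*(r - 2)*(r - 1)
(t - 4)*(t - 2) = t^2 - 6*t + 8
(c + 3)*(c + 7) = c^2 + 10*c + 21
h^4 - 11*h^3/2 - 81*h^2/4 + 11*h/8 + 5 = (h - 8)*(h - 1/2)*(h + 1/2)*(h + 5/2)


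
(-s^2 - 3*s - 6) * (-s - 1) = s^3 + 4*s^2 + 9*s + 6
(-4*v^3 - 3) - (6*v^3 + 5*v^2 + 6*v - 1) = -10*v^3 - 5*v^2 - 6*v - 2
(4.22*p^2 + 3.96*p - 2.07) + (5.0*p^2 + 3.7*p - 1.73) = 9.22*p^2 + 7.66*p - 3.8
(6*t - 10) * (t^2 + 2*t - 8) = 6*t^3 + 2*t^2 - 68*t + 80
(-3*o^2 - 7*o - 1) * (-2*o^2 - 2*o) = 6*o^4 + 20*o^3 + 16*o^2 + 2*o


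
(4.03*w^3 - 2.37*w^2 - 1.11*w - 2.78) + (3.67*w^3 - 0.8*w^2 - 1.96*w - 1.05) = 7.7*w^3 - 3.17*w^2 - 3.07*w - 3.83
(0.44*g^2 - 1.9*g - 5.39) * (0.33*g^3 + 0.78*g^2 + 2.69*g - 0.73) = 0.1452*g^5 - 0.2838*g^4 - 2.0771*g^3 - 9.6364*g^2 - 13.1121*g + 3.9347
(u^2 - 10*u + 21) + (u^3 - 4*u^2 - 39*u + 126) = u^3 - 3*u^2 - 49*u + 147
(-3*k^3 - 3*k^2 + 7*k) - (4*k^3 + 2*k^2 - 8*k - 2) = -7*k^3 - 5*k^2 + 15*k + 2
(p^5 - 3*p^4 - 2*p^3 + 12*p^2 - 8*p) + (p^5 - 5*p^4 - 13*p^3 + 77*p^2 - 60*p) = 2*p^5 - 8*p^4 - 15*p^3 + 89*p^2 - 68*p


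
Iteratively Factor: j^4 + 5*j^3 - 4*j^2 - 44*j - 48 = (j + 2)*(j^3 + 3*j^2 - 10*j - 24) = (j - 3)*(j + 2)*(j^2 + 6*j + 8) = (j - 3)*(j + 2)*(j + 4)*(j + 2)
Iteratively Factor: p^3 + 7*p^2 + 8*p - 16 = (p + 4)*(p^2 + 3*p - 4) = (p - 1)*(p + 4)*(p + 4)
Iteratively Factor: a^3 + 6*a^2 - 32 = (a + 4)*(a^2 + 2*a - 8) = (a - 2)*(a + 4)*(a + 4)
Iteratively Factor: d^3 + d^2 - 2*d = (d - 1)*(d^2 + 2*d) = d*(d - 1)*(d + 2)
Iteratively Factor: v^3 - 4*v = (v + 2)*(v^2 - 2*v) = (v - 2)*(v + 2)*(v)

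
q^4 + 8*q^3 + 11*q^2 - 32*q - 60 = (q - 2)*(q + 2)*(q + 3)*(q + 5)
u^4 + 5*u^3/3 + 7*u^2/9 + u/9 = u*(u + 1/3)^2*(u + 1)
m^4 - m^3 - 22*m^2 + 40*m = m*(m - 4)*(m - 2)*(m + 5)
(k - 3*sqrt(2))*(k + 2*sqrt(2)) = k^2 - sqrt(2)*k - 12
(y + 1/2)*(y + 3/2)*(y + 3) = y^3 + 5*y^2 + 27*y/4 + 9/4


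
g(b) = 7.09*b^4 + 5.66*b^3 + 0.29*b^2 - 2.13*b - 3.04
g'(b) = 28.36*b^3 + 16.98*b^2 + 0.58*b - 2.13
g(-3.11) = 499.40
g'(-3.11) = -692.78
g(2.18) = 212.46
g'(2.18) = 373.65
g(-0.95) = 0.17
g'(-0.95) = -11.67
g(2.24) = 235.76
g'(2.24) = 403.12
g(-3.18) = 549.68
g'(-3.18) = -744.25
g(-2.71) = 274.62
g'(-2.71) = -443.43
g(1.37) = 34.12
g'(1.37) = 103.46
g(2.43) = 321.92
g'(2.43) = 506.48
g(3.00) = 720.29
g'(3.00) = 918.15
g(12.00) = 156811.88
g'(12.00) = 51456.03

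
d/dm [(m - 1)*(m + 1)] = 2*m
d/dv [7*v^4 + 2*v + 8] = 28*v^3 + 2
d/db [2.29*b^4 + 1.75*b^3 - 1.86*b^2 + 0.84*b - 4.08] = 9.16*b^3 + 5.25*b^2 - 3.72*b + 0.84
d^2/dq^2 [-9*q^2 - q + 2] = -18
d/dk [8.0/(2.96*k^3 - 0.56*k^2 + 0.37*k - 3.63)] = (-71.04*k^2 + 8.96*k - 2.96)/(2.96*k^3 - 0.56*k^2 + 0.37*k - 3.63)^2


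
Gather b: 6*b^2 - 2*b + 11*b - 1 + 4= 6*b^2 + 9*b + 3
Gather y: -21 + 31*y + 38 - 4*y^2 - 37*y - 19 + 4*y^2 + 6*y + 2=0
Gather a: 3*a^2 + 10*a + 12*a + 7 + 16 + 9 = 3*a^2 + 22*a + 32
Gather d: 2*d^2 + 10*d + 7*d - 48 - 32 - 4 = 2*d^2 + 17*d - 84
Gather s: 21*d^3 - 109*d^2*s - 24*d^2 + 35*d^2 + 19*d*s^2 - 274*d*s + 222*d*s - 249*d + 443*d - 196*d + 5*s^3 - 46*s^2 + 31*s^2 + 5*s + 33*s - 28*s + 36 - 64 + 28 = 21*d^3 + 11*d^2 - 2*d + 5*s^3 + s^2*(19*d - 15) + s*(-109*d^2 - 52*d + 10)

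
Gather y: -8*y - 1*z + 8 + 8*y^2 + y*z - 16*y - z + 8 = 8*y^2 + y*(z - 24) - 2*z + 16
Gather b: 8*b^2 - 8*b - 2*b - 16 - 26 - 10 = 8*b^2 - 10*b - 52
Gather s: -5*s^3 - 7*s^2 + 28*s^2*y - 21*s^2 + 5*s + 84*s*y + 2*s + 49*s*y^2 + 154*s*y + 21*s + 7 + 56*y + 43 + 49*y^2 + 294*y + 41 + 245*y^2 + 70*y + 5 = -5*s^3 + s^2*(28*y - 28) + s*(49*y^2 + 238*y + 28) + 294*y^2 + 420*y + 96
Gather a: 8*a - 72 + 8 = 8*a - 64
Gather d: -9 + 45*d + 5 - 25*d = 20*d - 4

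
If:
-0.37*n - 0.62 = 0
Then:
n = -1.68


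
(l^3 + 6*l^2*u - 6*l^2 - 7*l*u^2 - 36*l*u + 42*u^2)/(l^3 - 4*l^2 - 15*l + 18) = (l^2 + 6*l*u - 7*u^2)/(l^2 + 2*l - 3)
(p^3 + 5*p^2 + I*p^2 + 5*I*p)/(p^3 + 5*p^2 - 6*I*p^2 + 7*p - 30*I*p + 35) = p/(p - 7*I)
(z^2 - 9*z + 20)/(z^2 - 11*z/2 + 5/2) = 2*(z - 4)/(2*z - 1)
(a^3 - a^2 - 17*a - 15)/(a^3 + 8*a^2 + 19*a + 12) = (a - 5)/(a + 4)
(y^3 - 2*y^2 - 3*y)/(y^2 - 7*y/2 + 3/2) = 2*y*(y + 1)/(2*y - 1)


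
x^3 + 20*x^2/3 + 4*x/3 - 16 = (x - 4/3)*(x + 2)*(x + 6)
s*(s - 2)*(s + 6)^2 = s^4 + 10*s^3 + 12*s^2 - 72*s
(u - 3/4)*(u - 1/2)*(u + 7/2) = u^3 + 9*u^2/4 - 4*u + 21/16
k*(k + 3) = k^2 + 3*k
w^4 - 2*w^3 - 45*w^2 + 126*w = w*(w - 6)*(w - 3)*(w + 7)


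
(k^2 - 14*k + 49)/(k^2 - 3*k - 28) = (k - 7)/(k + 4)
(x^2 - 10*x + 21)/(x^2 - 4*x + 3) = (x - 7)/(x - 1)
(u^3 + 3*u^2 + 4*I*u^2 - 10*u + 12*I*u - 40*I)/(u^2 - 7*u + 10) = (u^2 + u*(5 + 4*I) + 20*I)/(u - 5)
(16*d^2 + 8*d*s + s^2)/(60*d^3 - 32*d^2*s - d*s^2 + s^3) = (16*d^2 + 8*d*s + s^2)/(60*d^3 - 32*d^2*s - d*s^2 + s^3)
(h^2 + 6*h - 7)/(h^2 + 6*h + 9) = (h^2 + 6*h - 7)/(h^2 + 6*h + 9)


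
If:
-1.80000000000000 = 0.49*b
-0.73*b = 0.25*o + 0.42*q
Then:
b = -3.67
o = 10.7265306122449 - 1.68*q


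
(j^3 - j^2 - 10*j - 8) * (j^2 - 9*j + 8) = j^5 - 10*j^4 + 7*j^3 + 74*j^2 - 8*j - 64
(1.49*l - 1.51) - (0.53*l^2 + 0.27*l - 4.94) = -0.53*l^2 + 1.22*l + 3.43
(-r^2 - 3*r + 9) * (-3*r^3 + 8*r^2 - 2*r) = 3*r^5 + r^4 - 49*r^3 + 78*r^2 - 18*r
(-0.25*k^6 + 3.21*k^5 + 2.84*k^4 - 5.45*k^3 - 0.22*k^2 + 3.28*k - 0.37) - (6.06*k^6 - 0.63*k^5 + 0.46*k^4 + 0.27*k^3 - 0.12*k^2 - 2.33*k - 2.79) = -6.31*k^6 + 3.84*k^5 + 2.38*k^4 - 5.72*k^3 - 0.1*k^2 + 5.61*k + 2.42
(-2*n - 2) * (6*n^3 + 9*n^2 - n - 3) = -12*n^4 - 30*n^3 - 16*n^2 + 8*n + 6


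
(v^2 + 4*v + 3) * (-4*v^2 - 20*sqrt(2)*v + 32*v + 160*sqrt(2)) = -4*v^4 - 20*sqrt(2)*v^3 + 16*v^3 + 80*sqrt(2)*v^2 + 116*v^2 + 96*v + 580*sqrt(2)*v + 480*sqrt(2)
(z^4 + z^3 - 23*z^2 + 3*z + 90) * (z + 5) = z^5 + 6*z^4 - 18*z^3 - 112*z^2 + 105*z + 450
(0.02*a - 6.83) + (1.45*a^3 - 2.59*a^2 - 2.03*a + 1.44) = 1.45*a^3 - 2.59*a^2 - 2.01*a - 5.39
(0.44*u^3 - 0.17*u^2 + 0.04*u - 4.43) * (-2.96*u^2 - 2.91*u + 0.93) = -1.3024*u^5 - 0.7772*u^4 + 0.7855*u^3 + 12.8383*u^2 + 12.9285*u - 4.1199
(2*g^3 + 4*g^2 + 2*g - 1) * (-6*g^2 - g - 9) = -12*g^5 - 26*g^4 - 34*g^3 - 32*g^2 - 17*g + 9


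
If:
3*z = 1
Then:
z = 1/3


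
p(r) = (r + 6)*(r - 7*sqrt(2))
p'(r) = 2*r - 7*sqrt(2) + 6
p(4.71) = -55.58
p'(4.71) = 5.52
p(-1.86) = -48.68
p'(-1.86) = -7.62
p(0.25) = -60.31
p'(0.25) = -3.40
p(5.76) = -48.68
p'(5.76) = 7.62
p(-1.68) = -50.02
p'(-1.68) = -7.26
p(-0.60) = -56.70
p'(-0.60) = -5.10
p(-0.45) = -57.44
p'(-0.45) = -4.80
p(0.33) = -60.57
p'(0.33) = -3.24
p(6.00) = -46.79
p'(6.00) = 8.10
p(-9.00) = 56.70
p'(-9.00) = -21.90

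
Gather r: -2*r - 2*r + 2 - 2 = -4*r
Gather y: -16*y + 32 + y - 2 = 30 - 15*y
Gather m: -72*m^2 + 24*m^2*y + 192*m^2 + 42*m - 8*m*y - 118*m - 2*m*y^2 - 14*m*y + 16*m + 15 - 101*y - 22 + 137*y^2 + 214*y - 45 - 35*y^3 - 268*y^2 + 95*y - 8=m^2*(24*y + 120) + m*(-2*y^2 - 22*y - 60) - 35*y^3 - 131*y^2 + 208*y - 60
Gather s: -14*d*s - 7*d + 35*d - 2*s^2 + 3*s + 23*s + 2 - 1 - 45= 28*d - 2*s^2 + s*(26 - 14*d) - 44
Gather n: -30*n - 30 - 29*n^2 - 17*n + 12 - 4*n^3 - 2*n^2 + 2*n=-4*n^3 - 31*n^2 - 45*n - 18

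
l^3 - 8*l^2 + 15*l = l*(l - 5)*(l - 3)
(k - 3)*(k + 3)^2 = k^3 + 3*k^2 - 9*k - 27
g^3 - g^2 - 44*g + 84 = (g - 6)*(g - 2)*(g + 7)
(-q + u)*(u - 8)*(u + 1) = -q*u^2 + 7*q*u + 8*q + u^3 - 7*u^2 - 8*u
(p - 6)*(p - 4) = p^2 - 10*p + 24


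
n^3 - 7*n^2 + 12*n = n*(n - 4)*(n - 3)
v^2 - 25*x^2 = (v - 5*x)*(v + 5*x)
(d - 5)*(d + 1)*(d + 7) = d^3 + 3*d^2 - 33*d - 35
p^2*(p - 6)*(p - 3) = p^4 - 9*p^3 + 18*p^2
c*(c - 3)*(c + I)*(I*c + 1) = I*c^4 - 3*I*c^3 + I*c^2 - 3*I*c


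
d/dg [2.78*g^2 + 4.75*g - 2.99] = 5.56*g + 4.75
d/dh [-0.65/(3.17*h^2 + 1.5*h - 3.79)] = (4.121*h + 0.975)/(3.17*h^2 + 1.5*h - 3.79)^2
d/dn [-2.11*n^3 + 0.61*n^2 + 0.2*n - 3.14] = -6.33*n^2 + 1.22*n + 0.2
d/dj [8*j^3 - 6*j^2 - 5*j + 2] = 24*j^2 - 12*j - 5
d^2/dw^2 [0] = 0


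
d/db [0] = 0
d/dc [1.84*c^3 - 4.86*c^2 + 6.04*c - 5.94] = 5.52*c^2 - 9.72*c + 6.04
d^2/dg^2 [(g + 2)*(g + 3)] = 2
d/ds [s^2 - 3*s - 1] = 2*s - 3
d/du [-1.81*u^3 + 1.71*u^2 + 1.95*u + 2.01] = -5.43*u^2 + 3.42*u + 1.95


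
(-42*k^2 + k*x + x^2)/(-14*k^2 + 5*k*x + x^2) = (-6*k + x)/(-2*k + x)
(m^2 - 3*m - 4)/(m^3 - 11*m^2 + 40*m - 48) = (m + 1)/(m^2 - 7*m + 12)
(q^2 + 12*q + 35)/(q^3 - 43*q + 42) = (q + 5)/(q^2 - 7*q + 6)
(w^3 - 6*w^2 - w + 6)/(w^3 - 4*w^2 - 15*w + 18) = (w + 1)/(w + 3)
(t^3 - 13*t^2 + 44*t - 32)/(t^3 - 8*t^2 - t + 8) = (t - 4)/(t + 1)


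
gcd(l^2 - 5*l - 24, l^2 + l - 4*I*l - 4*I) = 1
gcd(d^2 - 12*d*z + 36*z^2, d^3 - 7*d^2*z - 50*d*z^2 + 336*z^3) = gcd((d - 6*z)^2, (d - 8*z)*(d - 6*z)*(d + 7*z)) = -d + 6*z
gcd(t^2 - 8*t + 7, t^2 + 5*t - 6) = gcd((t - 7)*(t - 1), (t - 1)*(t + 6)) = t - 1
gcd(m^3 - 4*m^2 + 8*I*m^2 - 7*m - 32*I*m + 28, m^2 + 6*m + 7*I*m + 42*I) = m + 7*I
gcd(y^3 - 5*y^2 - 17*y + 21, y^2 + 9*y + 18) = y + 3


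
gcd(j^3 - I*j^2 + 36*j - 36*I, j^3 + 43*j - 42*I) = j^2 - 7*I*j - 6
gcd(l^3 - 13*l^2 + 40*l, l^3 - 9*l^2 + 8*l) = l^2 - 8*l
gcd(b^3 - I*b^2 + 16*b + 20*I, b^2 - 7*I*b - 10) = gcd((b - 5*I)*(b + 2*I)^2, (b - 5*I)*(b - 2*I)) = b - 5*I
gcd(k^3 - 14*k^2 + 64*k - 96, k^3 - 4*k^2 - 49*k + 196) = k - 4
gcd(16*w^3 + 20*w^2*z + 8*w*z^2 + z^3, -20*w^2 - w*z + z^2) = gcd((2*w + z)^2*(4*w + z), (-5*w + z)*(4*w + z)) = 4*w + z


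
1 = 1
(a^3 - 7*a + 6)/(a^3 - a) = (a^2 + a - 6)/(a*(a + 1))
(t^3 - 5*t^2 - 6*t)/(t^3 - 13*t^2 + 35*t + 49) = t*(t - 6)/(t^2 - 14*t + 49)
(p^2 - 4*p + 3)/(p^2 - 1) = (p - 3)/(p + 1)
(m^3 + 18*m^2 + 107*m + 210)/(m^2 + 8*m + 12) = (m^2 + 12*m + 35)/(m + 2)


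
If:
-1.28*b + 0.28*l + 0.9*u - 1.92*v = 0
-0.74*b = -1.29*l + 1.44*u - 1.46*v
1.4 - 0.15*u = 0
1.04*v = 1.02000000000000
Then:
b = 8.15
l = 13.98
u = 9.33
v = 0.98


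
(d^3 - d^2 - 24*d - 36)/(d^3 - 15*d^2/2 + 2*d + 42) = 2*(d + 3)/(2*d - 7)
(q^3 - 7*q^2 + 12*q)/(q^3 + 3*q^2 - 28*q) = (q - 3)/(q + 7)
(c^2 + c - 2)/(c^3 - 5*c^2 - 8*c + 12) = 1/(c - 6)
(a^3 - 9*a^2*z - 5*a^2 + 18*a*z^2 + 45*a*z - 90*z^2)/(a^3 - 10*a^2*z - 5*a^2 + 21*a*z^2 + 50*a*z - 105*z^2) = (-a + 6*z)/(-a + 7*z)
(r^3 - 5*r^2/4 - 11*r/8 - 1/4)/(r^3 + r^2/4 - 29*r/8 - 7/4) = (4*r + 1)/(4*r + 7)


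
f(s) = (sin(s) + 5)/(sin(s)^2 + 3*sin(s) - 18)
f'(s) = (-2*sin(s)*cos(s) - 3*cos(s))*(sin(s) + 5)/(sin(s)^2 + 3*sin(s) - 18)^2 + cos(s)/(sin(s)^2 + 3*sin(s) - 18)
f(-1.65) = -0.20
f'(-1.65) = 0.00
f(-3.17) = -0.28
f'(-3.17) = 0.10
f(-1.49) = -0.20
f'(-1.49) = -0.00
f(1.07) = -0.40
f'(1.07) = -0.10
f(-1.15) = -0.21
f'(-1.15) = -0.03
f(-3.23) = -0.29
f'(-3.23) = 0.11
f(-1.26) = -0.20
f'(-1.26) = -0.02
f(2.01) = -0.41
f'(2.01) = 0.09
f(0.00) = -0.28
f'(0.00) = -0.10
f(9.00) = -0.33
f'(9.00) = 0.12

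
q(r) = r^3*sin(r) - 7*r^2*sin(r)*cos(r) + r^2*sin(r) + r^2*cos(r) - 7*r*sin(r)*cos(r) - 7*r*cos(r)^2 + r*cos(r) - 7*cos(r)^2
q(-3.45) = 15.78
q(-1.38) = 1.59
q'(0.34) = -4.58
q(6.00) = 3.62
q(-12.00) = -1102.09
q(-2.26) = -3.06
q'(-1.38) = -1.00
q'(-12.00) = -1601.74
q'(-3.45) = -17.06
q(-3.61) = 17.35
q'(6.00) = -23.77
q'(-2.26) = 4.61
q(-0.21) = -5.70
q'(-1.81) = 6.97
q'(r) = r^3*cos(r) + 7*r^2*sin(r)^2 + 2*r^2*sin(r) - 7*r^2*cos(r)^2 + r^2*cos(r) + 7*r*sin(r)^2 + r*sin(r) - 7*r*cos(r)^2 + 2*r*cos(r) + 7*sin(r)*cos(r) - 7*cos(r)^2 + cos(r)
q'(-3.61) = -1.42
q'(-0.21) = -6.44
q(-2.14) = -2.35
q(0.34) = -8.86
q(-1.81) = 0.19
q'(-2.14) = 6.97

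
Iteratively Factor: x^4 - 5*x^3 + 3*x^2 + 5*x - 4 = (x - 4)*(x^3 - x^2 - x + 1) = (x - 4)*(x + 1)*(x^2 - 2*x + 1) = (x - 4)*(x - 1)*(x + 1)*(x - 1)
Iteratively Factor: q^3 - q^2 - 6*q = (q + 2)*(q^2 - 3*q) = (q - 3)*(q + 2)*(q)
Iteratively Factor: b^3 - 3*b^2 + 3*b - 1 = (b - 1)*(b^2 - 2*b + 1) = (b - 1)^2*(b - 1)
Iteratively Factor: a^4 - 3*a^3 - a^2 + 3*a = (a - 1)*(a^3 - 2*a^2 - 3*a) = (a - 3)*(a - 1)*(a^2 + a) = (a - 3)*(a - 1)*(a + 1)*(a)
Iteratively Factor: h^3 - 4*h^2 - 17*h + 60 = (h - 3)*(h^2 - h - 20) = (h - 5)*(h - 3)*(h + 4)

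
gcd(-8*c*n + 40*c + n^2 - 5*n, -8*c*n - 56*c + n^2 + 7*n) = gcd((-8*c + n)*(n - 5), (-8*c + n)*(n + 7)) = 8*c - n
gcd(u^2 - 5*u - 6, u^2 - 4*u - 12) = u - 6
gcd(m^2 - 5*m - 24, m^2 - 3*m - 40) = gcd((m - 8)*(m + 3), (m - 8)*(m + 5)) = m - 8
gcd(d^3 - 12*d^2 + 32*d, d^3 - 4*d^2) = d^2 - 4*d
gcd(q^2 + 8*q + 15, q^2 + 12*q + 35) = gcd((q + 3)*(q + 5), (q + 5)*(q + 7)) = q + 5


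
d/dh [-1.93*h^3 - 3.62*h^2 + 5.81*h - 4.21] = -5.79*h^2 - 7.24*h + 5.81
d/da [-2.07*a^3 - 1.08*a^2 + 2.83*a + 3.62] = -6.21*a^2 - 2.16*a + 2.83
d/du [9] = 0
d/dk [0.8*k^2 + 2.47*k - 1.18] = 1.6*k + 2.47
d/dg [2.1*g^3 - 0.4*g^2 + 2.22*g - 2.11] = 6.3*g^2 - 0.8*g + 2.22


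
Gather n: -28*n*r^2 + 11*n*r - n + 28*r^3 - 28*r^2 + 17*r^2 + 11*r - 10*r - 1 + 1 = n*(-28*r^2 + 11*r - 1) + 28*r^3 - 11*r^2 + r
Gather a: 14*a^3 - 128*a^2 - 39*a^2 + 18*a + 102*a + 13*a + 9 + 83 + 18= 14*a^3 - 167*a^2 + 133*a + 110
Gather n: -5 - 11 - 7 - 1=-24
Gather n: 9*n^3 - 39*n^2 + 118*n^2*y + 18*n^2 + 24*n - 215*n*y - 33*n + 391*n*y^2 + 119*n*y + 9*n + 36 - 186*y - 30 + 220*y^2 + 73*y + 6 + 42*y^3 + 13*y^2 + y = 9*n^3 + n^2*(118*y - 21) + n*(391*y^2 - 96*y) + 42*y^3 + 233*y^2 - 112*y + 12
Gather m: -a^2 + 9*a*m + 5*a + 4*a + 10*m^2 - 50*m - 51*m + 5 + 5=-a^2 + 9*a + 10*m^2 + m*(9*a - 101) + 10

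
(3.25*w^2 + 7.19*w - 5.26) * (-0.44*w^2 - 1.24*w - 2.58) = -1.43*w^4 - 7.1936*w^3 - 14.9862*w^2 - 12.0278*w + 13.5708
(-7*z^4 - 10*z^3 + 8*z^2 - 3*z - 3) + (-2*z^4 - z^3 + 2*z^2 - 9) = -9*z^4 - 11*z^3 + 10*z^2 - 3*z - 12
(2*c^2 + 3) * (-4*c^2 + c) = -8*c^4 + 2*c^3 - 12*c^2 + 3*c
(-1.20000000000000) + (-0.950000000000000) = -2.15000000000000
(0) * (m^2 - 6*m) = 0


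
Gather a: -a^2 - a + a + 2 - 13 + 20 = 9 - a^2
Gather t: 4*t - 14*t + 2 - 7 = -10*t - 5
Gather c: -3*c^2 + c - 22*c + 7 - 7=-3*c^2 - 21*c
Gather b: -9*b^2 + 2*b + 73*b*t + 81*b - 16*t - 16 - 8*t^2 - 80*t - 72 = -9*b^2 + b*(73*t + 83) - 8*t^2 - 96*t - 88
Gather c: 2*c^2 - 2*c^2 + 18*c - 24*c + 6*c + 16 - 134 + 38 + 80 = 0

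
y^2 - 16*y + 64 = (y - 8)^2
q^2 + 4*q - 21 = (q - 3)*(q + 7)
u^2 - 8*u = u*(u - 8)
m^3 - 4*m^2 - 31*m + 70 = (m - 7)*(m - 2)*(m + 5)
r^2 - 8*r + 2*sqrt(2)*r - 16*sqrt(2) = (r - 8)*(r + 2*sqrt(2))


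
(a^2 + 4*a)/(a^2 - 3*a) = (a + 4)/(a - 3)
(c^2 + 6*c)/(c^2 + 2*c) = (c + 6)/(c + 2)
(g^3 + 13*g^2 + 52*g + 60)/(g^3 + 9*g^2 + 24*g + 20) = (g + 6)/(g + 2)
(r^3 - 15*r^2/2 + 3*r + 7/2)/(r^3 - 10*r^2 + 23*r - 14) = (r + 1/2)/(r - 2)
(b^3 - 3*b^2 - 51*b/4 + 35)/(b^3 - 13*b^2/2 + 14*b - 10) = (b^2 - b/2 - 14)/(b^2 - 4*b + 4)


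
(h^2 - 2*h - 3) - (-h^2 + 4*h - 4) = 2*h^2 - 6*h + 1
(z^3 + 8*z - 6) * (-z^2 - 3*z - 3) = -z^5 - 3*z^4 - 11*z^3 - 18*z^2 - 6*z + 18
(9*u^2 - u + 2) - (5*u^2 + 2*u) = 4*u^2 - 3*u + 2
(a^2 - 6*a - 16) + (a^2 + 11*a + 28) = 2*a^2 + 5*a + 12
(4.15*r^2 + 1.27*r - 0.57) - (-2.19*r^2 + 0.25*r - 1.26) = 6.34*r^2 + 1.02*r + 0.69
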